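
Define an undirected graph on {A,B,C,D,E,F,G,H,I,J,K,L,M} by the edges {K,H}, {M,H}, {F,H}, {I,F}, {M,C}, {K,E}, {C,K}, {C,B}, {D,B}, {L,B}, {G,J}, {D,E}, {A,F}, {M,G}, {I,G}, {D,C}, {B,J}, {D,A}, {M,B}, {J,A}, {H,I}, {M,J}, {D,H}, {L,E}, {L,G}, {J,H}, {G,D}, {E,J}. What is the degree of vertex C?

Neighbors of C: B, D, K, M.

4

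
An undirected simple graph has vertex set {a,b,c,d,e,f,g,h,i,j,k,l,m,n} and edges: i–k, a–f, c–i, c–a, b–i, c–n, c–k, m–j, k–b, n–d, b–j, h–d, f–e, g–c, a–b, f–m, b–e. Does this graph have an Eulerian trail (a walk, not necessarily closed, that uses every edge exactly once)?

Degrees: a:3, b:5, c:5, d:2, e:2, f:3, g:1, h:1, i:3, j:2, k:3, l:0, m:2, n:2
Odd-degree vertices: a, b, c, f, g, h, i, k (8 total).
An Eulerian trail requires 0 or 2 odd-degree vertices; here there are 8.

No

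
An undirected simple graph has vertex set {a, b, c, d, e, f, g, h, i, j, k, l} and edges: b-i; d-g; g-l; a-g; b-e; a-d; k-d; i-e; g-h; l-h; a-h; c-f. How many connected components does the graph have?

4

Component: {j}
Component: {c, f}
Component: {b, e, i}
Component: {a, d, g, h, k, l}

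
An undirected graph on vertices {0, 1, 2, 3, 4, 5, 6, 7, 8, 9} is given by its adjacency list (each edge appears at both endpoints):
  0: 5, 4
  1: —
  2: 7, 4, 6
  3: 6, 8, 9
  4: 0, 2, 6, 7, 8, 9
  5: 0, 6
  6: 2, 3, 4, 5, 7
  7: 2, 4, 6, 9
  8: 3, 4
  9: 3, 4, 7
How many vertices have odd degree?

Degrees: 0:2, 1:0, 2:3, 3:3, 4:6, 5:2, 6:5, 7:4, 8:2, 9:3
Odd-degree vertices: 2, 3, 6, 9.

4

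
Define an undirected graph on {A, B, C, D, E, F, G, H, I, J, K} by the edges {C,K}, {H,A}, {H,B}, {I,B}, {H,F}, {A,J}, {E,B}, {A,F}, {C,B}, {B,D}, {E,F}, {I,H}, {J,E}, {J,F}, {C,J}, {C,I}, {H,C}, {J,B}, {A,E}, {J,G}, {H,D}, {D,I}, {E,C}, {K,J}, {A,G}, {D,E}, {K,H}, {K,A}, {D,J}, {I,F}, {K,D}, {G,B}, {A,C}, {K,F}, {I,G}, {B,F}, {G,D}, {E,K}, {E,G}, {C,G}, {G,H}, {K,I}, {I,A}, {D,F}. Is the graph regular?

Degrees: A:8, B:8, C:8, D:8, E:8, F:8, G:8, H:8, I:8, J:8, K:8
All degrees equal 8; the graph is regular.

Yes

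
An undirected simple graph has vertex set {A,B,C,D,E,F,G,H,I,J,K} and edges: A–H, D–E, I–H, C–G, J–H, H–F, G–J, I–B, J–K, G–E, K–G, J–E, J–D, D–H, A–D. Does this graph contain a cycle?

The graph has 11 vertices, 15 edges, and 1 connected component.
Since 15 > 11 - 1, a cycle must exist; for instance J-G-E-D-J.

Yes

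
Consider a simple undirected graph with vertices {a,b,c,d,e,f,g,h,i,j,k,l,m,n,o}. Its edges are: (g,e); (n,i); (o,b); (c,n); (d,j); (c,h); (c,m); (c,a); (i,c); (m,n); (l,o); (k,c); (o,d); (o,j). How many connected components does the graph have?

4

Component: {f}
Component: {e, g}
Component: {b, d, j, l, o}
Component: {a, c, h, i, k, m, n}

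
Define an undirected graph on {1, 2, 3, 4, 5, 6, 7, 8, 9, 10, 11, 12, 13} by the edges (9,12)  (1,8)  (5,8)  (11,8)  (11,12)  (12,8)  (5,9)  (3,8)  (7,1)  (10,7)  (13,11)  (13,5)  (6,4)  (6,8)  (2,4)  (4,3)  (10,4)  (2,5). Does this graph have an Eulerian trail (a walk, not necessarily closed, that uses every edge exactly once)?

Degrees: 1:2, 2:2, 3:2, 4:4, 5:4, 6:2, 7:2, 8:6, 9:2, 10:2, 11:3, 12:3, 13:2
Odd-degree vertices: 11, 12 (2 total).
The non-isolated vertices are connected and exactly 2 have odd degree, so an Eulerian trail exists (from 11 to 12).

Yes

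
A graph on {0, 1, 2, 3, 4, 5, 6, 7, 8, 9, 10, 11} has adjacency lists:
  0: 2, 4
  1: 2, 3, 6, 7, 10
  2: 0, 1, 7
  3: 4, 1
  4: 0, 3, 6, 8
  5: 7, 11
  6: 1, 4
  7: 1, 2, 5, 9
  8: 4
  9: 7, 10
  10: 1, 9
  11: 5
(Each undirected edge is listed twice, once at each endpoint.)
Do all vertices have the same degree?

Degrees: 0:2, 1:5, 2:3, 3:2, 4:4, 5:2, 6:2, 7:4, 8:1, 9:2, 10:2, 11:1
Vertex 8 has degree 1 while 1 has degree 5, so the graph is not regular.

No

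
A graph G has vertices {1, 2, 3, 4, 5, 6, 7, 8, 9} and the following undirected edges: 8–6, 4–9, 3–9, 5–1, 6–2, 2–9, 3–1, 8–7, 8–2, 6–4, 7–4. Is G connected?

Yes

Starting from 1 and exploring outward reaches every vertex (1, 3, 5, 9, 2, 4, 8, 6, 7); the graph is connected.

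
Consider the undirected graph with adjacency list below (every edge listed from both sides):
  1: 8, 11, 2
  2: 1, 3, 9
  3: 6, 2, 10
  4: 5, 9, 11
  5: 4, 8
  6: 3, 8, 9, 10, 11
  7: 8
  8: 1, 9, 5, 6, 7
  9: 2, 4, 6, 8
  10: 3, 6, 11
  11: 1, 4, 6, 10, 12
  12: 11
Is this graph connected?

A breadth-first search from 1 visits 1, 11, 2, 8, 10, 6, 12, 4, 3, 9, 7, 5 — all 12 vertices — so the graph is connected.

Yes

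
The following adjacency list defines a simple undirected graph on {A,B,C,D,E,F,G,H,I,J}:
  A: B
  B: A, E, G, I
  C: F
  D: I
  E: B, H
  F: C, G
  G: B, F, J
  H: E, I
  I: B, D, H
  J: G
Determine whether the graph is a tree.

No

|V| = 10, |E| = 10.
Connected but with 10 > 9 edges, so it has a cycle and is not a tree.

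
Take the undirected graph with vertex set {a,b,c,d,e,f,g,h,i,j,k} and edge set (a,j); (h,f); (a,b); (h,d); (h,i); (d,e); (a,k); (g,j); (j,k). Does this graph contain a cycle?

|V| = 11, |E| = 9, number of components = 3.
One cycle is a-j-k-a.

Yes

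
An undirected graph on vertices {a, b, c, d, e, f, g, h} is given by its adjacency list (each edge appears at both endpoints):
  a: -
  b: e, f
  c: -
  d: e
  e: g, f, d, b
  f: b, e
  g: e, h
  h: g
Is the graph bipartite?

f-b-e-f is an odd cycle (length 3), and a bipartite graph can contain only even cycles.

No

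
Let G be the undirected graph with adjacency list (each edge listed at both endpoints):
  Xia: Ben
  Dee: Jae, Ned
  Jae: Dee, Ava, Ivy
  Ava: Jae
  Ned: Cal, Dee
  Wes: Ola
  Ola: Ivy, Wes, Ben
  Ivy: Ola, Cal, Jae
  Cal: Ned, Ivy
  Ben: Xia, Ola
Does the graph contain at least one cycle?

Yes

The graph has 10 vertices, 10 edges, and 1 connected component.
One cycle is Ivy-Cal-Ned-Dee-Jae-Ivy.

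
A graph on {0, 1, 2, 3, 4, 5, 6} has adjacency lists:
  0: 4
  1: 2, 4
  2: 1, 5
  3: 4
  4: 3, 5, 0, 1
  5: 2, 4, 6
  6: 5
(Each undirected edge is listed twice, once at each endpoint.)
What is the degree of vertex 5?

Neighbors of 5: 2, 4, 6.

3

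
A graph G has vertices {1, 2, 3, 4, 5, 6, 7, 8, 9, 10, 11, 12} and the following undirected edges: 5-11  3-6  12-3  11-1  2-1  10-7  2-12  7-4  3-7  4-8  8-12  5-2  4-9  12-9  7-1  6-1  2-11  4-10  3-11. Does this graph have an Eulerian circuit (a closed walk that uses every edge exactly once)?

Yes

Degrees: 1:4, 2:4, 3:4, 4:4, 5:2, 6:2, 7:4, 8:2, 9:2, 10:2, 11:4, 12:4
All degrees are even and the non-isolated vertices are connected — an Eulerian circuit exists.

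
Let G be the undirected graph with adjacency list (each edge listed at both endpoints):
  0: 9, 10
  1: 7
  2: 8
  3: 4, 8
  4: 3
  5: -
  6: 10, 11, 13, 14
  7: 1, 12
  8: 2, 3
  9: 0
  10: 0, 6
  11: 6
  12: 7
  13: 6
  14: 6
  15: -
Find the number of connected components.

5

Component: {5}
Component: {15}
Component: {1, 7, 12}
Component: {2, 3, 4, 8}
Component: {0, 6, 9, 10, 11, 13, 14}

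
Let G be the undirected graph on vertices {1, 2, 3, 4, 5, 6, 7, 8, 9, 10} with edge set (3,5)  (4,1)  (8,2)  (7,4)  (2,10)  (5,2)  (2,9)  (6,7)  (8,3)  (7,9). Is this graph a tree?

No

The graph has 10 vertices and 10 edges.
Connected but with 10 > 9 edges, so it has a cycle and is not a tree.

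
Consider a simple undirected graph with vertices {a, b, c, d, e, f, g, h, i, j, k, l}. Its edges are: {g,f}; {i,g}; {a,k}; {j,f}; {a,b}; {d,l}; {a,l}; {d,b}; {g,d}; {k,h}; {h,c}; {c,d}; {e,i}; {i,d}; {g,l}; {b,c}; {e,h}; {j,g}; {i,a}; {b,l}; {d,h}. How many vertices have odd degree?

Degrees: a:4, b:4, c:3, d:6, e:2, f:2, g:5, h:4, i:4, j:2, k:2, l:4
Odd-degree vertices: c, g.

2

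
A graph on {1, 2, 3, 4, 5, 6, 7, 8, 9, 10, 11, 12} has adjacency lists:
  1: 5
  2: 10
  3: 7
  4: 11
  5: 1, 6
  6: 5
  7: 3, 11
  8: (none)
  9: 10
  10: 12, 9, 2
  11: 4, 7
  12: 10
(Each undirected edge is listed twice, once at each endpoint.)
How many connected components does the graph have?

Component: {8}
Component: {1, 5, 6}
Component: {2, 9, 10, 12}
Component: {3, 4, 7, 11}

4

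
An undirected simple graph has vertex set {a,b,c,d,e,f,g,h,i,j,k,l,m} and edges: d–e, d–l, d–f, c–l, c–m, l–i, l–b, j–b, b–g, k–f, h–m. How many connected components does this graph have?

Component: {a}
Component: {b, c, d, e, f, g, h, i, j, k, l, m}

2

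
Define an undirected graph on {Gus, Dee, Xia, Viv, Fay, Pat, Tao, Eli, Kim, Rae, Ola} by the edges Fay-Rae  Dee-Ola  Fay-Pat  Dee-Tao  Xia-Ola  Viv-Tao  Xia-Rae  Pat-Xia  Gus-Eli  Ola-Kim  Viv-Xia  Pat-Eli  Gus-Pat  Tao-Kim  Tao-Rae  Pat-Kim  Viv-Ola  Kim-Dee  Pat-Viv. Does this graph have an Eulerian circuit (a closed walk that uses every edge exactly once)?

Degrees: Gus:2, Dee:3, Xia:4, Viv:4, Fay:2, Pat:6, Tao:4, Eli:2, Kim:4, Rae:3, Ola:4
Dee, Rae have odd degree; an Eulerian circuit needs every degree to be even, so none exists.

No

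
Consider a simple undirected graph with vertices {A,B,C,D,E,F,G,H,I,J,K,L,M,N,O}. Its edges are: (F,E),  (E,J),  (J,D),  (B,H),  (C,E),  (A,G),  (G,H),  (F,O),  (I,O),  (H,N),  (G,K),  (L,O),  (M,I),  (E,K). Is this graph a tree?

Yes

The graph has 15 vertices and 14 edges.
Connected and |E| = |V| - 1, which characterizes a tree.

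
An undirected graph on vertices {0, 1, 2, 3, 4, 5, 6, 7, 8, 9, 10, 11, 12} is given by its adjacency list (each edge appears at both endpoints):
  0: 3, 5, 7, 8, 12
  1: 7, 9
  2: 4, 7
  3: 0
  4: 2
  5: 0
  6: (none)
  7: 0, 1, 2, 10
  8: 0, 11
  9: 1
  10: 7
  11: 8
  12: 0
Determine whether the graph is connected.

No

Component: {6}
Component: {0, 1, 2, 3, 4, 5, 7, 8, 9, 10, 11, 12}
There are 2 separate components, so the graph is not connected.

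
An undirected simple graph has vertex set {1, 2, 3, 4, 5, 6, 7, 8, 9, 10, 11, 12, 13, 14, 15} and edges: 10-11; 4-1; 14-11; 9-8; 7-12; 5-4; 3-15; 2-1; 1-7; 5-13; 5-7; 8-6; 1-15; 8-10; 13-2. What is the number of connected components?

Component: {6, 8, 9, 10, 11, 14}
Component: {1, 2, 3, 4, 5, 7, 12, 13, 15}

2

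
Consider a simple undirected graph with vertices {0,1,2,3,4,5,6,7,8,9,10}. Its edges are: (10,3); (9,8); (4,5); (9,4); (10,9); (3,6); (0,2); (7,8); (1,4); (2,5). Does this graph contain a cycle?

No

|V| = 11, |E| = 10, number of components = 1.
Since 10 = 11 - 1, the graph is a forest and contains no cycle.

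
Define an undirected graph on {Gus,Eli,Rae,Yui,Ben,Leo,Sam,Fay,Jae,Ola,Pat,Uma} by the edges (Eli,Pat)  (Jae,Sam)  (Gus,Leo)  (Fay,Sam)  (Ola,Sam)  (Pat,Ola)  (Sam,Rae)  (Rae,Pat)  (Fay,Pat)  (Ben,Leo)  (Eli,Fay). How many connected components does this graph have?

4

Component: {Yui}
Component: {Uma}
Component: {Gus, Ben, Leo}
Component: {Eli, Rae, Sam, Fay, Jae, Ola, Pat}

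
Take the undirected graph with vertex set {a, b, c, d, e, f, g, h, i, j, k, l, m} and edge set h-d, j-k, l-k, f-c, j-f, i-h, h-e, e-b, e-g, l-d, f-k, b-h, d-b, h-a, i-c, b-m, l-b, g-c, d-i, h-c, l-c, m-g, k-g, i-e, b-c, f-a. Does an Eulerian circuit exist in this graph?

Yes

Degrees: a:2, b:6, c:6, d:4, e:4, f:4, g:4, h:6, i:4, j:2, k:4, l:4, m:2
Every vertex has even degree and the edges form a single connected piece, so an Eulerian circuit exists.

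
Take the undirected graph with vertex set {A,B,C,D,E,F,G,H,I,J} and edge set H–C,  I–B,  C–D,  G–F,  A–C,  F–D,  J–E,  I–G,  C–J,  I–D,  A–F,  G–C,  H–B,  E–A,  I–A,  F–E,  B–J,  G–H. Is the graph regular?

Degrees: A:4, B:3, C:5, D:3, E:3, F:4, G:4, H:3, I:4, J:3
Degrees are not all equal (e.g. deg(B)=3 but deg(C)=5); not regular.

No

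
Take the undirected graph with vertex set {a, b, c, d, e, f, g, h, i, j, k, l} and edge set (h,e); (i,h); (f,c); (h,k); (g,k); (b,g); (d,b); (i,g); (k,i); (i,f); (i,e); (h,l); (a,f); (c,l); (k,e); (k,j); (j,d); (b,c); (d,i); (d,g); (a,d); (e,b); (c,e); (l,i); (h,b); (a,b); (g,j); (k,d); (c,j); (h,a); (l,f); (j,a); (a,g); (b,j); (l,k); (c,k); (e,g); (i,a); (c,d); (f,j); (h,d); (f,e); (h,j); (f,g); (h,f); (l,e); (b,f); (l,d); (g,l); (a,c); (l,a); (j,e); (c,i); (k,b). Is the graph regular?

Degrees: a:9, b:9, c:9, d:9, e:9, f:9, g:9, h:9, i:9, j:9, k:9, l:9
All degrees equal 9; the graph is regular.

Yes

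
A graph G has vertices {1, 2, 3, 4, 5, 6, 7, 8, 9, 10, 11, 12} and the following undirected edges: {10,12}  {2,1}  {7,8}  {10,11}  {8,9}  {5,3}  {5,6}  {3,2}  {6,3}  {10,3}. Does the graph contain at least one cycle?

The graph has 12 vertices, 10 edges, and 3 connected components.
One cycle is 3-6-5-3.

Yes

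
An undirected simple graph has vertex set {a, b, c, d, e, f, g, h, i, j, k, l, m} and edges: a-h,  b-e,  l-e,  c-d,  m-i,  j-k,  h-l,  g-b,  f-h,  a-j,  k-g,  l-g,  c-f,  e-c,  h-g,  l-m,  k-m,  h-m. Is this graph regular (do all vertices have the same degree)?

Degrees: a:2, b:2, c:3, d:1, e:3, f:2, g:4, h:5, i:1, j:2, k:3, l:4, m:4
Vertex d has degree 1 while h has degree 5, so the graph is not regular.

No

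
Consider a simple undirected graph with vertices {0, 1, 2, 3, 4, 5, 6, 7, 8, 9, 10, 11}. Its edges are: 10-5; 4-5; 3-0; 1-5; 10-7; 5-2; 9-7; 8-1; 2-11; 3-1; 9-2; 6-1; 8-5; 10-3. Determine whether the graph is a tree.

No

|V| = 12, |E| = 14.
A tree on 12 vertices has exactly 11 edges; this graph has 14, so it contains a cycle and is not a tree.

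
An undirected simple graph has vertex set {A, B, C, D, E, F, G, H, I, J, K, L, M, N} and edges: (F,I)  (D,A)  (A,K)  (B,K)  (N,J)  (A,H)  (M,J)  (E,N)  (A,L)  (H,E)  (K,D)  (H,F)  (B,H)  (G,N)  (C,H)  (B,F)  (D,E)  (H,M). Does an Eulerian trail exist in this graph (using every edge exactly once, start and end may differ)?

Degrees: A:4, B:3, C:1, D:3, E:3, F:3, G:1, H:6, I:1, J:2, K:3, L:1, M:2, N:3
Odd-degree vertices: B, C, D, E, F, G, I, K, L, N (10 total).
An Eulerian trail requires 0 or 2 odd-degree vertices; here there are 10.

No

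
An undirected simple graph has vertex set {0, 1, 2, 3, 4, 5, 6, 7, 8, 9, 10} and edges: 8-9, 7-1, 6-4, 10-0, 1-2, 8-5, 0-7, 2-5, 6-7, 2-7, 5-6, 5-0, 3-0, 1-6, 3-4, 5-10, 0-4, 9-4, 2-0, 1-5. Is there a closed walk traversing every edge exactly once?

Yes

Degrees: 0:6, 1:4, 2:4, 3:2, 4:4, 5:6, 6:4, 7:4, 8:2, 9:2, 10:2
All degrees are even and the non-isolated vertices are connected — an Eulerian circuit exists.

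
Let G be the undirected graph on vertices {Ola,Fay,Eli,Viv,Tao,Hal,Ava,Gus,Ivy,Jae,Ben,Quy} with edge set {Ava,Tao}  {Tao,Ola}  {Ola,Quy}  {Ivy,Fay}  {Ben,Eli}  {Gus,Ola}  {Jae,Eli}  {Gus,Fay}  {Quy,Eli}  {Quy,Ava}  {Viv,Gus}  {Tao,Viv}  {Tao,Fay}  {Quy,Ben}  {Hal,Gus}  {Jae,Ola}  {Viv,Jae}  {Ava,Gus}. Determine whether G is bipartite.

Ben-Eli-Quy-Ben is an odd cycle (length 3), and a bipartite graph can contain only even cycles.

No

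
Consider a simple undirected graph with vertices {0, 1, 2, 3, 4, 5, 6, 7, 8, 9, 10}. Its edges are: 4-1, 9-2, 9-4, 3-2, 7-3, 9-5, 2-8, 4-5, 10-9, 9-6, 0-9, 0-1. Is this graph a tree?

|V| = 11, |E| = 12.
Connected but with 12 > 10 edges, so it has a cycle and is not a tree.

No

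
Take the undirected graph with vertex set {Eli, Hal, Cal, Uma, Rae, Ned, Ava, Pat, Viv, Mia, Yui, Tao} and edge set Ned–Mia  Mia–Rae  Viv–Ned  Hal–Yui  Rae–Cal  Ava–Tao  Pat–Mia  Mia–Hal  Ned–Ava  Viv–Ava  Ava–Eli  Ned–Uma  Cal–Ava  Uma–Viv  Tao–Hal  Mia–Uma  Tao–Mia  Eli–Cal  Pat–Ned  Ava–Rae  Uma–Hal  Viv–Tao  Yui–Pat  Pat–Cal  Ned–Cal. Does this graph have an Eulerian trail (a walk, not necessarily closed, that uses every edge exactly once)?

Yes

Degrees: Eli:2, Hal:4, Cal:5, Uma:4, Rae:3, Ned:6, Ava:6, Pat:4, Viv:4, Mia:6, Yui:2, Tao:4
Odd-degree vertices: Cal, Rae (2 total).
The non-isolated vertices are connected and exactly 2 have odd degree, so an Eulerian trail exists (from Cal to Rae).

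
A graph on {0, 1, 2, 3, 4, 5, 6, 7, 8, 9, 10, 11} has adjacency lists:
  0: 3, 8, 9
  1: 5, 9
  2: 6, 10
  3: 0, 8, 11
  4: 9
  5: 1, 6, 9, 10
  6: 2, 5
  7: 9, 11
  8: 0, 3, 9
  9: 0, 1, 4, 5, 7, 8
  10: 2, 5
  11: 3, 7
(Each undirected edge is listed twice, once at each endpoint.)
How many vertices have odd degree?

Degrees: 0:3, 1:2, 2:2, 3:3, 4:1, 5:4, 6:2, 7:2, 8:3, 9:6, 10:2, 11:2
Odd-degree vertices: 0, 3, 4, 8.

4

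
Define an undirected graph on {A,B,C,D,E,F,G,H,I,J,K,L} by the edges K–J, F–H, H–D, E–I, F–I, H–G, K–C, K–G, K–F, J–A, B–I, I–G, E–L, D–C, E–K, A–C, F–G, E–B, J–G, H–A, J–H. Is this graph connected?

Starting from A and exploring outward reaches every vertex (A, H, J, C, G, D, F, K, I, E, B, L); the graph is connected.

Yes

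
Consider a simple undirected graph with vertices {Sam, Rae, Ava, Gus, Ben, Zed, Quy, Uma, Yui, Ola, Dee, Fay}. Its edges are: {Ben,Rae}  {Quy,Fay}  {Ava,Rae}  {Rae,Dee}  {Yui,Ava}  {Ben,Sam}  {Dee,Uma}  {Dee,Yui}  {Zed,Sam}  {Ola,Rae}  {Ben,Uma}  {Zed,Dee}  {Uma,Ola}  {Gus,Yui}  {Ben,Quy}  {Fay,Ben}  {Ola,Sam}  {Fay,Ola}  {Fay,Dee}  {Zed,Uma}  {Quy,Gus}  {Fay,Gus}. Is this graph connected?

Starting from Sam and exploring outward reaches every vertex (Sam, Ola, Zed, Ben, Uma, Fay, Rae, Dee, Quy, Gus, Ava, Yui); the graph is connected.

Yes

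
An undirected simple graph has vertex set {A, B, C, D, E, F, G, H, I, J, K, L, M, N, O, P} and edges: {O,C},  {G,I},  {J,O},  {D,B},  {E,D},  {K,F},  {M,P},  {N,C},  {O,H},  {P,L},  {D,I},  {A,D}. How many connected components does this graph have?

Component: {F, K}
Component: {L, M, P}
Component: {C, H, J, N, O}
Component: {A, B, D, E, G, I}

4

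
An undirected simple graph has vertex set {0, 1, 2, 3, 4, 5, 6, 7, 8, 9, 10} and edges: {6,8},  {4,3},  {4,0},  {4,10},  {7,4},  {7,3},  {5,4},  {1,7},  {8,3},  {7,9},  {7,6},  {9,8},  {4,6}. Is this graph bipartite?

3-7-4-3 is an odd cycle (length 3), and a bipartite graph can contain only even cycles.

No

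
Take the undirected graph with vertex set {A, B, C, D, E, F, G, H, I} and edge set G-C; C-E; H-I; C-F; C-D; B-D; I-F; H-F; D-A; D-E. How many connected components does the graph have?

1

Component: {A, B, C, D, E, F, G, H, I}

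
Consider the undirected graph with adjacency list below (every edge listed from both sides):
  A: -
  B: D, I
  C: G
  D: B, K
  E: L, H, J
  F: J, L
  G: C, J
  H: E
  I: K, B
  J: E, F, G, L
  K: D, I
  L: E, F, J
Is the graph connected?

No

Component: {A}
Component: {B, D, I, K}
Component: {C, E, F, G, H, J, L}
There are 3 separate components, so the graph is not connected.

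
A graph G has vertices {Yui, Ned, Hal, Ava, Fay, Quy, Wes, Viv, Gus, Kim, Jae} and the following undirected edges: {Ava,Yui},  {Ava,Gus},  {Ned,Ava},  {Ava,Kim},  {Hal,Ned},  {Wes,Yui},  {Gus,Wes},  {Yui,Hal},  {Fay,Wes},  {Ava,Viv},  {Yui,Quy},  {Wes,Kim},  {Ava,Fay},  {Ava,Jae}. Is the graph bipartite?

A valid 2-coloring puts {Hal, Ava, Quy, Wes} on one side and {Yui, Ned, Fay, Viv, Gus, Kim, Jae} on the other; every edge crosses between the two sides.

Yes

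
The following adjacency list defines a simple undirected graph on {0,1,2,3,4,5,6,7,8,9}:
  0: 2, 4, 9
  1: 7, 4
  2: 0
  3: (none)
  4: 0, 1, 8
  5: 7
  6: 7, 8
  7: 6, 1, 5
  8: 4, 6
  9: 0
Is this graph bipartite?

No

8-6-7-1-4-8 is an odd cycle (length 5), and a bipartite graph can contain only even cycles.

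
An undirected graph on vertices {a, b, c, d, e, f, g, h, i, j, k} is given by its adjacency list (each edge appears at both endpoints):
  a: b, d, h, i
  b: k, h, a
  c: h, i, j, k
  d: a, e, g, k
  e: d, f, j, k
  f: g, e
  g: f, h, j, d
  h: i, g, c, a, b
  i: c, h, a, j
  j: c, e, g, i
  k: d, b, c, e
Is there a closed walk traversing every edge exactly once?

No

Degrees: a:4, b:3, c:4, d:4, e:4, f:2, g:4, h:5, i:4, j:4, k:4
Vertices with odd degree: b, h. An Eulerian circuit requires all degrees even.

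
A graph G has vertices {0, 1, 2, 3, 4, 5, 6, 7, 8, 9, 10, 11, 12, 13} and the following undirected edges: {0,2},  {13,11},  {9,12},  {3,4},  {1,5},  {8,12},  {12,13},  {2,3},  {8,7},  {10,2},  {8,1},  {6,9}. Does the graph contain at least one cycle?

The graph has 14 vertices, 12 edges, and 2 connected components.
Since 12 = 14 - 2, the graph is a forest and contains no cycle.

No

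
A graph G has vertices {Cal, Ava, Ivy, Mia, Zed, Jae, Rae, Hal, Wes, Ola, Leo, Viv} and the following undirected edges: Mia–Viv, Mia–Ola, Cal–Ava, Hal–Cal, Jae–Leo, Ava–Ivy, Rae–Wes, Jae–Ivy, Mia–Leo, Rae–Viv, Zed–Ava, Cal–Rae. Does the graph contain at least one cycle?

|V| = 12, |E| = 12, number of components = 1.
One cycle is Cal-Ava-Ivy-Jae-Leo-Mia-Viv-Rae-Cal.

Yes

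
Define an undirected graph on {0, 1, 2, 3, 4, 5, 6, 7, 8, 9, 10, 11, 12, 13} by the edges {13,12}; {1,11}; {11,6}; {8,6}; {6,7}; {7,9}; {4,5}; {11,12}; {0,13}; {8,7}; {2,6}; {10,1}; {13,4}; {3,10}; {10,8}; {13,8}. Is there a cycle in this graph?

|V| = 14, |E| = 16, number of components = 1.
Since 16 > 14 - 1, a cycle must exist; for instance 13-8-10-1-11-12-13.

Yes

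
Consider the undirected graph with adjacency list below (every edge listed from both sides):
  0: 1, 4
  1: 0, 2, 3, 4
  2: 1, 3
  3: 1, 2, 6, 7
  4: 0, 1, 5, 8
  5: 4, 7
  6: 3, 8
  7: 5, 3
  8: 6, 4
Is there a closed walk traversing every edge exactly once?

Degrees: 0:2, 1:4, 2:2, 3:4, 4:4, 5:2, 6:2, 7:2, 8:2
All degrees are even and the non-isolated vertices are connected — an Eulerian circuit exists.

Yes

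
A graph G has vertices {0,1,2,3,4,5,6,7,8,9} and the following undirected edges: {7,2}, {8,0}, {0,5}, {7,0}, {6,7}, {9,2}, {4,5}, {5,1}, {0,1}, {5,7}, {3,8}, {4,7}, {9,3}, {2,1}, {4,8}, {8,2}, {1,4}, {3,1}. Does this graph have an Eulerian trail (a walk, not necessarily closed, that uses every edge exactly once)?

Degrees: 0:4, 1:5, 2:4, 3:3, 4:4, 5:4, 6:1, 7:5, 8:4, 9:2
Odd-degree vertices: 1, 3, 6, 7 (4 total).
An Eulerian trail requires 0 or 2 odd-degree vertices; here there are 4.

No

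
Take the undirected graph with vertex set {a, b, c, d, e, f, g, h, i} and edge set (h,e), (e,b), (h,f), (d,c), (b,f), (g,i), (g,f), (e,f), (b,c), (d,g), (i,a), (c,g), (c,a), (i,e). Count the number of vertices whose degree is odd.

2

Degrees: a:2, b:3, c:4, d:2, e:4, f:4, g:4, h:2, i:3
Odd-degree vertices: b, i.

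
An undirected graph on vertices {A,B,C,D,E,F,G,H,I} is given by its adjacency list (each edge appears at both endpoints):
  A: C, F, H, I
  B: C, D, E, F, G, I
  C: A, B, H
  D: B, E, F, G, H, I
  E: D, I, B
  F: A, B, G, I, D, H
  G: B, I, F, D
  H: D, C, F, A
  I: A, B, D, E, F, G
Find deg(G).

4

Neighbors of G: B, D, F, I.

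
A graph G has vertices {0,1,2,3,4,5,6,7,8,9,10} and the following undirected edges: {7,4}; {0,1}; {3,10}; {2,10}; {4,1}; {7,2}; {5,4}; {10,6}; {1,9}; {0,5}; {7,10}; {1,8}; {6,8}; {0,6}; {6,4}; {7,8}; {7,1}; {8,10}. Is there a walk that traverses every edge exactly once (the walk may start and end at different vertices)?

Degrees: 0:3, 1:5, 2:2, 3:1, 4:4, 5:2, 6:4, 7:5, 8:4, 9:1, 10:5
Odd-degree vertices: 0, 1, 3, 7, 9, 10 (6 total).
With 6 odd-degree vertices (more than two), no single trail can use every edge.

No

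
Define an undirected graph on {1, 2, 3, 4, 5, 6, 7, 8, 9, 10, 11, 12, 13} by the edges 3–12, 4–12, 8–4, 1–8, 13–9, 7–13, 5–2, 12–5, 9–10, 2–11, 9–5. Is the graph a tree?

The graph has 13 vertices and 11 edges.
It is not connected, so it is not a tree.

No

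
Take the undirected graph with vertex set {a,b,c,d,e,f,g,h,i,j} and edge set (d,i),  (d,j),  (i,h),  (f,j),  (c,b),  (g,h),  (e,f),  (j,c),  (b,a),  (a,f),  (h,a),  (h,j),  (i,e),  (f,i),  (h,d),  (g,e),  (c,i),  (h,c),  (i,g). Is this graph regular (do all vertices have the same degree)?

No

Degrees: a:3, b:2, c:4, d:3, e:3, f:4, g:3, h:6, i:6, j:4
Degrees are not all equal (e.g. deg(b)=2 but deg(h)=6); not regular.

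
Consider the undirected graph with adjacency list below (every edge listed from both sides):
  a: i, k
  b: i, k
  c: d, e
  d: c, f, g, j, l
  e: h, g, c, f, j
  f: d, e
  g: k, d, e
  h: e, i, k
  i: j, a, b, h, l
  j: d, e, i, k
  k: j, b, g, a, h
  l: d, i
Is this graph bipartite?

Yes

Color {d, e, i, k} black and {a, b, c, f, g, h, j, l} white. No edge joins two same-colored vertices, so the graph is bipartite.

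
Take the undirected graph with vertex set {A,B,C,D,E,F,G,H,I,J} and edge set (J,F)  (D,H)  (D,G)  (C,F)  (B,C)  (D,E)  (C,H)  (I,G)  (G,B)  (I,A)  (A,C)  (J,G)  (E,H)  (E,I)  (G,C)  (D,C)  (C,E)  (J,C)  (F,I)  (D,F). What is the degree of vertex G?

5

Neighbors of G: B, C, D, I, J.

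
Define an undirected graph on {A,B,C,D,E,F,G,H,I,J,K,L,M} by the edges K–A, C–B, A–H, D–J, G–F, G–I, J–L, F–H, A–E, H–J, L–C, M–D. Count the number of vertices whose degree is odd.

Degrees: A:3, B:1, C:2, D:2, E:1, F:2, G:2, H:3, I:1, J:3, K:1, L:2, M:1
Odd-degree vertices: A, B, E, H, I, J, K, M.

8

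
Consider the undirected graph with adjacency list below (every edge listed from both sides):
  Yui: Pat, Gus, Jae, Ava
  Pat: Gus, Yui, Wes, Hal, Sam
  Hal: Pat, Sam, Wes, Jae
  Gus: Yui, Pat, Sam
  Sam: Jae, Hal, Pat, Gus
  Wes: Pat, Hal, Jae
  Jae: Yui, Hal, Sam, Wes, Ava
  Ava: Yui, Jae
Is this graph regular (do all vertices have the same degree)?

No

Degrees: Yui:4, Pat:5, Hal:4, Gus:3, Sam:4, Wes:3, Jae:5, Ava:2
Degrees are not all equal (e.g. deg(Ava)=2 but deg(Pat)=5); not regular.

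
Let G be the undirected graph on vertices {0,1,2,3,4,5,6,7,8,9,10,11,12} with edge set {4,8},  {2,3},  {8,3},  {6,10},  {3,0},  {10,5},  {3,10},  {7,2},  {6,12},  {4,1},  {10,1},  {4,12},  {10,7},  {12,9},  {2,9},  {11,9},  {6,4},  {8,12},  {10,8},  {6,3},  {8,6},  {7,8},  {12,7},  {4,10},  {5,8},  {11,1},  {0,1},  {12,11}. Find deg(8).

7

Neighbors of 8: 3, 4, 5, 6, 7, 10, 12.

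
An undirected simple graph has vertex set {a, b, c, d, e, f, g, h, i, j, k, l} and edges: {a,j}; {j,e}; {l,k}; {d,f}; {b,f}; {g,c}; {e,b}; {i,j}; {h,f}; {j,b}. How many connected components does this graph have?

Component: {c, g}
Component: {k, l}
Component: {a, b, d, e, f, h, i, j}

3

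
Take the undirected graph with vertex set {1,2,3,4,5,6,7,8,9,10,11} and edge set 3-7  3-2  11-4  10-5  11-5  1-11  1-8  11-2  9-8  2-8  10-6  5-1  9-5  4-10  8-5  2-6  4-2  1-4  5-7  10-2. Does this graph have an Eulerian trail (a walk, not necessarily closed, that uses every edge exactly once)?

Degrees: 1:4, 2:6, 3:2, 4:4, 5:6, 6:2, 7:2, 8:4, 9:2, 10:4, 11:4
Odd-degree vertices: none (0 total).
The non-isolated vertices are connected and exactly 0 have odd degree, so an Eulerian trail exists.

Yes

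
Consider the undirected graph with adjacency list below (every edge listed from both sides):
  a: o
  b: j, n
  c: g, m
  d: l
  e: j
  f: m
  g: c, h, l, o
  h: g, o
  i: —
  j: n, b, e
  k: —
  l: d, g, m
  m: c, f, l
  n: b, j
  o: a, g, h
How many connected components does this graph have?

Component: {i}
Component: {k}
Component: {b, e, j, n}
Component: {a, c, d, f, g, h, l, m, o}

4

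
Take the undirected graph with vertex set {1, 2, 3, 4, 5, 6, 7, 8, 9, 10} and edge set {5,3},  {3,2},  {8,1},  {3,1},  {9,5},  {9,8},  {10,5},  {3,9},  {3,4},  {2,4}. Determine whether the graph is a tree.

No

The graph has 10 vertices and 10 edges.
It splits into 3 components, so it cannot be a tree.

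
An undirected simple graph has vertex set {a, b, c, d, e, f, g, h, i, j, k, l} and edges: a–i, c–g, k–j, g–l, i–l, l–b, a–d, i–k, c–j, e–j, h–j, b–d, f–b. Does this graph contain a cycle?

Yes

The graph has 12 vertices, 13 edges, and 1 connected component.
One cycle is i-k-j-c-g-l-i.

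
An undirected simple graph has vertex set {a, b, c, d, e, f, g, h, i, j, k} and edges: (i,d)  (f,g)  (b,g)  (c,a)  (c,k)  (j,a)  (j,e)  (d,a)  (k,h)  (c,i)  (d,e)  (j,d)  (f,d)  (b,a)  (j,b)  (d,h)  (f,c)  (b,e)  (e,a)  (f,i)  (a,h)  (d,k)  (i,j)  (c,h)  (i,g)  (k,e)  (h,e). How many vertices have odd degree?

6

Degrees: a:6, b:4, c:5, d:7, e:6, f:4, g:3, h:5, i:5, j:5, k:4
Odd-degree vertices: c, d, g, h, i, j.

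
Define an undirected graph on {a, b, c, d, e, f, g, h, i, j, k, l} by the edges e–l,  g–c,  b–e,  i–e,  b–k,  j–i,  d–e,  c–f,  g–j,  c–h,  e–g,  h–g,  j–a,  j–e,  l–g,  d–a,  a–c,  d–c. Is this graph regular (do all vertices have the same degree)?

No

Degrees: a:3, b:2, c:5, d:3, e:6, f:1, g:5, h:2, i:2, j:4, k:1, l:2
Degrees are not all equal (e.g. deg(f)=1 but deg(e)=6); not regular.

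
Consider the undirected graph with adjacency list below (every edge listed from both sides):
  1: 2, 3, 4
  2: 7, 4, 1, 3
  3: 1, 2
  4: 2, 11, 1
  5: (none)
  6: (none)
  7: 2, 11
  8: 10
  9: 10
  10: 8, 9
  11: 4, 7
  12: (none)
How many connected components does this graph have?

5

Component: {5}
Component: {6}
Component: {12}
Component: {8, 9, 10}
Component: {1, 2, 3, 4, 7, 11}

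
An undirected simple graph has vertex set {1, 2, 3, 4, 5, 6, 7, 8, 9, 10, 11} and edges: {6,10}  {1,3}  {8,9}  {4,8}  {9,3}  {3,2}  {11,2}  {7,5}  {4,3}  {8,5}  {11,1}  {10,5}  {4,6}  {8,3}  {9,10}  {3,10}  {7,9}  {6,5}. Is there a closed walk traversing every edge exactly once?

No

Degrees: 1:2, 2:2, 3:6, 4:3, 5:4, 6:3, 7:2, 8:4, 9:4, 10:4, 11:2
4, 6 have odd degree; an Eulerian circuit needs every degree to be even, so none exists.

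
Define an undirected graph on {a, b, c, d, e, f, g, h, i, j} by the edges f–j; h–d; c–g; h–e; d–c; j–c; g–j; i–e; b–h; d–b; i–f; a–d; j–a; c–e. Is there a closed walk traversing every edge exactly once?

Degrees: a:2, b:2, c:4, d:4, e:3, f:2, g:2, h:3, i:2, j:4
e, h have odd degree; an Eulerian circuit needs every degree to be even, so none exists.

No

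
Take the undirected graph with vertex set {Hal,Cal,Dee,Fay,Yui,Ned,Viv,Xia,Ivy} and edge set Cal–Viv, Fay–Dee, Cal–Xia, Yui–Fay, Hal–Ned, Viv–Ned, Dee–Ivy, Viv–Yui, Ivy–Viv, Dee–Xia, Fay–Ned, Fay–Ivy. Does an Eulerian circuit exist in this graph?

Degrees: Hal:1, Cal:2, Dee:3, Fay:4, Yui:2, Ned:3, Viv:4, Xia:2, Ivy:3
Hal, Dee, Ned, Ivy have odd degree; an Eulerian circuit needs every degree to be even, so none exists.

No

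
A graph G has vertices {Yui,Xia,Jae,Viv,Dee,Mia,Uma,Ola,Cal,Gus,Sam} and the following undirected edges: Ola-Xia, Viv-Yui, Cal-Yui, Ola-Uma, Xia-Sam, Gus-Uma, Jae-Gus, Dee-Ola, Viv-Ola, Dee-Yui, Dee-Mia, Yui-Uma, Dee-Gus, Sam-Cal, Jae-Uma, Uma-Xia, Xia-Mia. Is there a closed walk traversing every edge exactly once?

Degrees: Yui:4, Xia:4, Jae:2, Viv:2, Dee:4, Mia:2, Uma:5, Ola:4, Cal:2, Gus:3, Sam:2
Vertices with odd degree: Uma, Gus. An Eulerian circuit requires all degrees even.

No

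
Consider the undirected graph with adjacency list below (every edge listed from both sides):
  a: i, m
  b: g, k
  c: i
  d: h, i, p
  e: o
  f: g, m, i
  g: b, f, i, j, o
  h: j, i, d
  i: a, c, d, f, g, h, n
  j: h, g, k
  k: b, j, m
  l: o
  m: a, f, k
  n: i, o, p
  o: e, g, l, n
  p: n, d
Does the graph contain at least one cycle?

Yes

The graph has 16 vertices, 23 edges, and 1 connected component.
Since 23 > 16 - 1, a cycle must exist; for instance i-g-o-n-i.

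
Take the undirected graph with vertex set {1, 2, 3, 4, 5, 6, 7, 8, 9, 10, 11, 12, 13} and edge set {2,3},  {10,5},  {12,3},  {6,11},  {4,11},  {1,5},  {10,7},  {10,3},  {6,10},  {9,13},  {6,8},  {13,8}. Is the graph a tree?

Yes

The graph has 13 vertices and 12 edges.
It is connected with exactly 12 edges, hence acyclic — it is a tree.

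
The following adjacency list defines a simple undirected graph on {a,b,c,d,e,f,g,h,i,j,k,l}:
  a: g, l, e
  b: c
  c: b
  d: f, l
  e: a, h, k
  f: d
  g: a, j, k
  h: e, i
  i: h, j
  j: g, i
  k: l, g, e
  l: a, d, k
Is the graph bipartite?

A valid 2-coloring puts {c, e, f, g, i, l} on one side and {a, b, d, h, j, k} on the other; every edge crosses between the two sides.

Yes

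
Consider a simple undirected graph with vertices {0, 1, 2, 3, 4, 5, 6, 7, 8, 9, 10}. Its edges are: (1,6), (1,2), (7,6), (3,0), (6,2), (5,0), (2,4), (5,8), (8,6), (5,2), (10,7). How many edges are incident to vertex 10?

Neighbors of 10: 7.

1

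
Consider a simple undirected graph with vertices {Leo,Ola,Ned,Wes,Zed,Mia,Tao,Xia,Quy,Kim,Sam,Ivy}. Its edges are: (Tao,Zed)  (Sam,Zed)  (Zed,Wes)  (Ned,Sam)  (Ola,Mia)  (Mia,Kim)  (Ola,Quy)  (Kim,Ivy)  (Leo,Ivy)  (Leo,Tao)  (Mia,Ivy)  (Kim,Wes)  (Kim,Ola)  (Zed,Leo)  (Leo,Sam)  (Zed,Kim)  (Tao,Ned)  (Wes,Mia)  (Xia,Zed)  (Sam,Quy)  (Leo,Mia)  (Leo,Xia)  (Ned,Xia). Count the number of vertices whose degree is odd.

Degrees: Leo:6, Ola:3, Ned:3, Wes:3, Zed:6, Mia:5, Tao:3, Xia:3, Quy:2, Kim:5, Sam:4, Ivy:3
Odd-degree vertices: Ola, Ned, Wes, Mia, Tao, Xia, Kim, Ivy.

8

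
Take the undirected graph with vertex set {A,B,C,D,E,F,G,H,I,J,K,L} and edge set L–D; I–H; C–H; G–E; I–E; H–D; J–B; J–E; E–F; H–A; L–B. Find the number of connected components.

2

Component: {K}
Component: {A, B, C, D, E, F, G, H, I, J, L}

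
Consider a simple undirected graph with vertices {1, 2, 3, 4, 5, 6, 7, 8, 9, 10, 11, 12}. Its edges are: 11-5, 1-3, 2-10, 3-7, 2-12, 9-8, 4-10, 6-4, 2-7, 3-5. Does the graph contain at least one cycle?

The graph has 12 vertices, 10 edges, and 2 connected components.
A forest on 12 vertices with 2 components has exactly 10 edges, which matches — so no cycle.

No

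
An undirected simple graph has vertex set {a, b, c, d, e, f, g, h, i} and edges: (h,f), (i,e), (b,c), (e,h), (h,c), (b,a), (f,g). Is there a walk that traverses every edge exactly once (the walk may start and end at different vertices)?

No

Degrees: a:1, b:2, c:2, d:0, e:2, f:2, g:1, h:3, i:1
Odd-degree vertices: a, g, h, i (4 total).
With 4 odd-degree vertices (more than two), no single trail can use every edge.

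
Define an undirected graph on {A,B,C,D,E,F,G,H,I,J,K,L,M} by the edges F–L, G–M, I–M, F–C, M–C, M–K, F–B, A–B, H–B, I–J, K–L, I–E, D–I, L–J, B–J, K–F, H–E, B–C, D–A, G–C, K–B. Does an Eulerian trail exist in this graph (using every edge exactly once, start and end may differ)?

Degrees: A:2, B:6, C:4, D:2, E:2, F:4, G:2, H:2, I:4, J:3, K:4, L:3, M:4
Odd-degree vertices: J, L (2 total).
The non-isolated vertices are connected and exactly 2 have odd degree, so an Eulerian trail exists (from J to L).

Yes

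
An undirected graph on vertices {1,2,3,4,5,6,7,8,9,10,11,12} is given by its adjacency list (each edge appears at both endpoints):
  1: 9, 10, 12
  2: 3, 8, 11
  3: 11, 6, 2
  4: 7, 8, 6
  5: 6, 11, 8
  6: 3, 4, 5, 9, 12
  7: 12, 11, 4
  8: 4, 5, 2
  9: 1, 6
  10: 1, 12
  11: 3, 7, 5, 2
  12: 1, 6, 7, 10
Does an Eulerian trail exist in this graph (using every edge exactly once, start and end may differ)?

No

Degrees: 1:3, 2:3, 3:3, 4:3, 5:3, 6:5, 7:3, 8:3, 9:2, 10:2, 11:4, 12:4
Odd-degree vertices: 1, 2, 3, 4, 5, 6, 7, 8 (8 total).
An Eulerian trail requires 0 or 2 odd-degree vertices; here there are 8.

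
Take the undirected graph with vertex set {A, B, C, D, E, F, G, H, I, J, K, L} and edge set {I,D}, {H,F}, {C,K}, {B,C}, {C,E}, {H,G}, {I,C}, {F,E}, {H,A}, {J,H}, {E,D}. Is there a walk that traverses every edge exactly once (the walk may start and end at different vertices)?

No

Degrees: A:1, B:1, C:4, D:2, E:3, F:2, G:1, H:4, I:2, J:1, K:1, L:0
Odd-degree vertices: A, B, E, G, J, K (6 total).
With 6 odd-degree vertices (more than two), no single trail can use every edge.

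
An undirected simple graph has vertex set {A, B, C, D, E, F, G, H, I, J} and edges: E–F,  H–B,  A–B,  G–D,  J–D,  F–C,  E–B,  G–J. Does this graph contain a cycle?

The graph has 10 vertices, 8 edges, and 3 connected components.
One cycle is D-G-J-D.

Yes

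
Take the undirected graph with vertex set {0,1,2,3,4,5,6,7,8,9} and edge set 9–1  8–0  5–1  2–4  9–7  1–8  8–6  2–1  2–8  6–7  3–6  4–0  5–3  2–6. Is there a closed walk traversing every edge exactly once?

Degrees: 0:2, 1:4, 2:4, 3:2, 4:2, 5:2, 6:4, 7:2, 8:4, 9:2
Every vertex has even degree and the edges form a single connected piece, so an Eulerian circuit exists.

Yes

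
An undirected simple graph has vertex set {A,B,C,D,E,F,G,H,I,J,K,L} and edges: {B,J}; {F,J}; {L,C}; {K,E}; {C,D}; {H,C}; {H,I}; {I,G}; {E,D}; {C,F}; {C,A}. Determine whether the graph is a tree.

Yes

The graph has 12 vertices and 11 edges.
It is connected with exactly 11 edges, hence acyclic — it is a tree.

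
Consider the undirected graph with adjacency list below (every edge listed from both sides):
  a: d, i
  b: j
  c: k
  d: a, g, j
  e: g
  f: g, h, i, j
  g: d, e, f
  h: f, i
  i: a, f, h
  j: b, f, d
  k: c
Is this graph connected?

Component: {c, k}
Component: {a, b, d, e, f, g, h, i, j}
There are 2 separate components, so the graph is not connected.

No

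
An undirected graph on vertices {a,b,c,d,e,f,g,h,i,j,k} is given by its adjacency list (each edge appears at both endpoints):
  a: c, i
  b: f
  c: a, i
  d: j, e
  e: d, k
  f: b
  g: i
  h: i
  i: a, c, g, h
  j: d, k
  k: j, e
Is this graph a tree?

The graph has 11 vertices and 10 edges.
It is not connected, so it is not a tree.

No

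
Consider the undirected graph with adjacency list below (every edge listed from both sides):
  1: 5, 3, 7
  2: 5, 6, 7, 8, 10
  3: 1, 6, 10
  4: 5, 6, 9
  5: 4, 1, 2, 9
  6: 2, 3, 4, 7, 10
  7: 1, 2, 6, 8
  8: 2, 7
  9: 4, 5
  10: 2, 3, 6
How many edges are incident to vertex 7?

4

Neighbors of 7: 1, 2, 6, 8.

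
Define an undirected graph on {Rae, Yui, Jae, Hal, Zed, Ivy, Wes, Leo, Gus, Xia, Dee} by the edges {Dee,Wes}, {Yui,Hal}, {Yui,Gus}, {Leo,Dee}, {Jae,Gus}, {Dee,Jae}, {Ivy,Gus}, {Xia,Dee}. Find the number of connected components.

3

Component: {Rae}
Component: {Zed}
Component: {Yui, Jae, Hal, Ivy, Wes, Leo, Gus, Xia, Dee}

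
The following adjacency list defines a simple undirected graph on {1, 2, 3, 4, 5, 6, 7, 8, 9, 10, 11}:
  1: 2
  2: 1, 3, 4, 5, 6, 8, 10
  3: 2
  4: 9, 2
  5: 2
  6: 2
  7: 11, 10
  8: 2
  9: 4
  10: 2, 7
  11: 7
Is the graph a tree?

Yes

|V| = 11, |E| = 10.
Connected and |E| = |V| - 1, which characterizes a tree.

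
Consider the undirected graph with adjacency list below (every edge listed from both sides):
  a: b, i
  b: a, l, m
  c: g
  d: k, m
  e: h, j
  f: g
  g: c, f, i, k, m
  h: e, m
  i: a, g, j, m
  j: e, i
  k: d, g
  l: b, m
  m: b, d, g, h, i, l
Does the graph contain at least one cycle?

|V| = 13, |E| = 17, number of components = 1.
One cycle is m-g-k-d-m.

Yes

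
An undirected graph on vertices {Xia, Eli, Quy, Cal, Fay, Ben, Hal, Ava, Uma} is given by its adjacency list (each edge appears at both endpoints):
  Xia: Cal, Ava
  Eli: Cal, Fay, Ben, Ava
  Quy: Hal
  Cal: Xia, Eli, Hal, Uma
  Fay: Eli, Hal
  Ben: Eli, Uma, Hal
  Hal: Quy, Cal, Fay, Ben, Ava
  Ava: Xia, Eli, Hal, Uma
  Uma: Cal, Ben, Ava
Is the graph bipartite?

Color {Quy, Cal, Fay, Ben, Ava} black and {Xia, Eli, Hal, Uma} white. No edge joins two same-colored vertices, so the graph is bipartite.

Yes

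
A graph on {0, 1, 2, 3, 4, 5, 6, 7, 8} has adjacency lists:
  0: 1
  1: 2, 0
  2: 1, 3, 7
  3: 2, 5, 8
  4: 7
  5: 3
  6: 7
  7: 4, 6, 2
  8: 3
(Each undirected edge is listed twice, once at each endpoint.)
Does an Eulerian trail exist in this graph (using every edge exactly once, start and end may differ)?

No

Degrees: 0:1, 1:2, 2:3, 3:3, 4:1, 5:1, 6:1, 7:3, 8:1
Odd-degree vertices: 0, 2, 3, 4, 5, 6, 7, 8 (8 total).
With 8 odd-degree vertices (more than two), no single trail can use every edge.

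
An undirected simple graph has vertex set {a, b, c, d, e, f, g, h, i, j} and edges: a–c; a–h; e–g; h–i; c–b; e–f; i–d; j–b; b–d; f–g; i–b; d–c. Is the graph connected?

Component: {e, f, g}
Component: {a, b, c, d, h, i, j}
There are 2 separate components, so the graph is not connected.

No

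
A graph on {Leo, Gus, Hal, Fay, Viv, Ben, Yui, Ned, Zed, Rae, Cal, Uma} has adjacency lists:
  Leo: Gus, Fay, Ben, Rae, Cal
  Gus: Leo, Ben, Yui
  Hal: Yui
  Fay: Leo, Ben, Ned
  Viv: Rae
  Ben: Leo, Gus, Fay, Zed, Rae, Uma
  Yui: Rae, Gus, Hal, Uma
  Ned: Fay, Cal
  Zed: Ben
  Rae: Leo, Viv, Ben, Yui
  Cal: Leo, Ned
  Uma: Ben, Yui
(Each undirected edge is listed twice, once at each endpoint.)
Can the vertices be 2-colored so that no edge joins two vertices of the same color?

The cycle Ben-Leo-Rae-Ben has length 3, which is odd, so the graph is not bipartite.

No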